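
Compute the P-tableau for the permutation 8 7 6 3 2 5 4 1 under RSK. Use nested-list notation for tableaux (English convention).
P = [[1, 4], [2, 5], [3], [6], [7], [8]]

After inserting 8: P = [[8]].
After inserting 7: P = [[7], [8]].
After inserting 6: P = [[6], [7], [8]].
After inserting 3: P = [[3], [6], [7], [8]].
After inserting 2: P = [[2], [3], [6], [7], [8]].
After inserting 5: P = [[2, 5], [3], [6], [7], [8]].
After inserting 4: P = [[2, 4], [3, 5], [6], [7], [8]].
After inserting 1: P = [[1, 4], [2, 5], [3], [6], [7], [8]].

So P = [[1, 4], [2, 5], [3], [6], [7], [8]].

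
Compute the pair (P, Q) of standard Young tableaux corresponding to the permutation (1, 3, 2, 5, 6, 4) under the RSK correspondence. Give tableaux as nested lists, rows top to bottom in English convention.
P = [[1, 2, 4, 6], [3, 5]], Q = [[1, 2, 4, 5], [3, 6]]

Insert each entry of the permutation into P by Schensted row insertion, recording in Q the position of each new cell.

Insert 1: appended to row 1. P = [[1]].
Insert 3: appended to row 1. P = [[1, 3]].
Insert 2: 2 bumps 3 from row 1; 3 starts row 2. P = [[1, 2], [3]].
Insert 5: appended to row 1. P = [[1, 2, 5], [3]].
Insert 6: appended to row 1. P = [[1, 2, 5, 6], [3]].
Insert 4: 4 bumps 5 from row 1; 5 appends to row 2. P = [[1, 2, 4, 6], [3, 5]].

So P = [[1, 2, 4, 6], [3, 5]], Q = [[1, 2, 4, 5], [3, 6]].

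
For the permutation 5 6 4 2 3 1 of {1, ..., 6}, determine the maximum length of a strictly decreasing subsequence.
4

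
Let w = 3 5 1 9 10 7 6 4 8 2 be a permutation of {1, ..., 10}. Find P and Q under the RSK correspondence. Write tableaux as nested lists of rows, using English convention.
Insert each entry of the permutation into P by Schensted row insertion, recording in Q the position of each new cell.

Insert 3: appended to row 1. P = [[3]].
Insert 5: appended to row 1. P = [[3, 5]].
Insert 1: 1 bumps 3 from row 1; 3 starts row 2. P = [[1, 5], [3]].
Insert 9: appended to row 1. P = [[1, 5, 9], [3]].
Insert 10: appended to row 1. P = [[1, 5, 9, 10], [3]].
Insert 7: 7 bumps 9 from row 1; 9 appends to row 2. P = [[1, 5, 7, 10], [3, 9]].
Insert 6: 6 bumps 7 from row 1; 7 bumps 9 from row 2; 9 starts row 3. P = [[1, 5, 6, 10], [3, 7], [9]].
Insert 4: 4 bumps 5 from row 1; 5 bumps 7 from row 2; 7 bumps 9 from row 3; 9 starts row 4. P = [[1, 4, 6, 10], [3, 5], [7], [9]].
Insert 8: 8 bumps 10 from row 1; 10 appends to row 2. P = [[1, 4, 6, 8], [3, 5, 10], [7], [9]].
Insert 2: 2 bumps 4 from row 1; 4 bumps 5 from row 2; 5 bumps 7 from row 3; 7 bumps 9 from row 4; 9 starts row 5. P = [[1, 2, 6, 8], [3, 4, 10], [5], [7], [9]].

So P = [[1, 2, 6, 8], [3, 4, 10], [5], [7], [9]], Q = [[1, 2, 4, 5], [3, 6, 9], [7], [8], [10]].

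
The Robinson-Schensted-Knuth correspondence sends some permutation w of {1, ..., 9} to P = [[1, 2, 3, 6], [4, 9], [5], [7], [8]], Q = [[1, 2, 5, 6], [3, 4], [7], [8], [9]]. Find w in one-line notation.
Reverse the RSK construction: for i from n down to 1, find the cell of Q containing i, remove the entry at that cell from P, and reverse-bump it up through P; the value ejected from row 1 is w(i).

Step i=9: Q has 9 at row 5, column 1; remove 8 from row 5 of P and reverse-bump: 8 enters row 4 and ejects 7; 7 enters row 3 and ejects 5; 5 enters row 2 and ejects 4; 4 enters row 1 and ejects 3. So w(9) = 3. P is now [[1, 2, 4, 6], [5, 9], [7], [8]].
Step i=8: Q has 8 at row 4, column 1; remove 8 from row 4 of P and reverse-bump: 8 enters row 3 and ejects 7; 7 enters row 2 and ejects 5; 5 enters row 1 and ejects 4. So w(8) = 4. P is now [[1, 2, 5, 6], [7, 9], [8]].
Step i=7: Q has 7 at row 3, column 1; remove 8 from row 3 of P and reverse-bump: 8 enters row 2 and ejects 7; 7 enters row 1 and ejects 6. So w(7) = 6. P is now [[1, 2, 5, 7], [8, 9]].
Step i=6: Q has 6 at row 1, column 4; remove that cell from P, ejecting 7. So w(6) = 7. P is now [[1, 2, 5], [8, 9]].
Step i=5: Q has 5 at row 1, column 3; remove that cell from P, ejecting 5. So w(5) = 5. P is now [[1, 2], [8, 9]].
Step i=4: Q has 4 at row 2, column 2; remove 9 from row 2 of P and reverse-bump: 9 enters row 1 and ejects 2. So w(4) = 2. P is now [[1, 9], [8]].
Step i=3: Q has 3 at row 2, column 1; remove 8 from row 2 of P and reverse-bump: 8 enters row 1 and ejects 1. So w(3) = 1. P is now [[8, 9]].
Step i=2: Q has 2 at row 1, column 2; remove that cell from P, ejecting 9. So w(2) = 9. P is now [[8]].
Step i=1: Q has 1 at row 1, column 1; remove that cell from P, ejecting 8. So w(1) = 8. P is now [].

So w = 8 9 1 2 5 7 6 4 3.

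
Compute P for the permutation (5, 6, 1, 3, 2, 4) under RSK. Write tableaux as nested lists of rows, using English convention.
P = [[1, 2, 4], [3, 6], [5]]

Insert 5: appended to row 1. P = [[5]].
Insert 6: appended to row 1. P = [[5, 6]].
Insert 1: 1 bumps 5 from row 1; 5 starts row 2. P = [[1, 6], [5]].
Insert 3: 3 bumps 6 from row 1; 6 appends to row 2. P = [[1, 3], [5, 6]].
Insert 2: 2 bumps 3 from row 1; 3 bumps 5 from row 2; 5 starts row 3. P = [[1, 2], [3, 6], [5]].
Insert 4: appended to row 1. P = [[1, 2, 4], [3, 6], [5]].

So P = [[1, 2, 4], [3, 6], [5]].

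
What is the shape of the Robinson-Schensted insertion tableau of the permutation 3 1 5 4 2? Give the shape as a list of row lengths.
Row-insert each entry into an empty tableau.

After inserting 3: P = [[3]].
After inserting 1: P = [[1], [3]].
After inserting 5: P = [[1, 5], [3]].
After inserting 4: P = [[1, 4], [3, 5]].
After inserting 2: P = [[1, 2], [3, 4], [5]].

The final insertion tableau P = [[1, 2], [3, 4], [5]] has shape [2, 2, 1].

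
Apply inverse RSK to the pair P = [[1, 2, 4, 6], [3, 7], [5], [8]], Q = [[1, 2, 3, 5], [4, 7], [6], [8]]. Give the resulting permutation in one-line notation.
1 3 8 5 7 4 6 2

Reverse RSK: for i = n, n-1, ..., 1, locate i in Q, remove the corresponding corner cell from P, and reverse-bump its entry up through P; the value ejected from row 1 is w(i).

So w = 1 3 8 5 7 4 6 2.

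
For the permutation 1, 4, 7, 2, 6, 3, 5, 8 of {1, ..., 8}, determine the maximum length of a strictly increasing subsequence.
5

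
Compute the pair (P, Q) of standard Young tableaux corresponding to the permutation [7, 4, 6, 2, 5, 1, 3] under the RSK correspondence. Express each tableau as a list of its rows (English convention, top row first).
P = [[1, 3], [2, 5], [4, 6], [7]], Q = [[1, 3], [2, 5], [4, 7], [6]]

Insert each entry of the permutation into P by Schensted row insertion, recording in Q the position of each new cell.

Insert 7: appended to row 1. P = [[7]], Q = [[1]].
Insert 4: 4 bumps 7 from row 1; 7 starts row 2. P = [[4], [7]], Q = [[1], [2]].
Insert 6: appended to row 1. P = [[4, 6], [7]], Q = [[1, 3], [2]].
Insert 2: 2 bumps 4 from row 1; 4 bumps 7 from row 2; 7 starts row 3. P = [[2, 6], [4], [7]], Q = [[1, 3], [2], [4]].
Insert 5: 5 bumps 6 from row 1; 6 appends to row 2. P = [[2, 5], [4, 6], [7]], Q = [[1, 3], [2, 5], [4]].
Insert 1: 1 bumps 2 from row 1; 2 bumps 4 from row 2; 4 bumps 7 from row 3; 7 starts row 4. P = [[1, 5], [2, 6], [4], [7]], Q = [[1, 3], [2, 5], [4], [6]].
Insert 3: 3 bumps 5 from row 1; 5 bumps 6 from row 2; 6 appends to row 3. P = [[1, 3], [2, 5], [4, 6], [7]], Q = [[1, 3], [2, 5], [4, 7], [6]].

So P = [[1, 3], [2, 5], [4, 6], [7]], Q = [[1, 3], [2, 5], [4, 7], [6]].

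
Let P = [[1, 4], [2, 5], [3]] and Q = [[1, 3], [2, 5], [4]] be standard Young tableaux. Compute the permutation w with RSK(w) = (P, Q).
Reverse the RSK construction: for i from n down to 1, find the cell of Q containing i, remove the entry at that cell from P, and reverse-bump it up through P; the value ejected from row 1 is w(i).

Step i=5: Q has 5 at row 2, column 2; remove 5 from row 2 of P and reverse-bump: 5 enters row 1 and ejects 4. So w(5) = 4. P is now [[1, 5], [2], [3]].
Step i=4: Q has 4 at row 3, column 1; remove 3 from row 3 of P and reverse-bump: 3 enters row 2 and ejects 2; 2 enters row 1 and ejects 1. So w(4) = 1. P is now [[2, 5], [3]].
Step i=3: Q has 3 at row 1, column 2; remove that cell from P, ejecting 5. So w(3) = 5. P is now [[2], [3]].
Step i=2: Q has 2 at row 2, column 1; remove 3 from row 2 of P and reverse-bump: 3 enters row 1 and ejects 2. So w(2) = 2. P is now [[3]].
Step i=1: Q has 1 at row 1, column 1; remove that cell from P, ejecting 3. So w(1) = 3. P is now [].

So w = 3 2 5 1 4.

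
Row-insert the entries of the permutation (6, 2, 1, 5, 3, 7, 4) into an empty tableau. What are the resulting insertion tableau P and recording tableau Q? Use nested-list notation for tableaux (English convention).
P = [[1, 3, 4], [2, 5, 7], [6]], Q = [[1, 4, 6], [2, 5, 7], [3]]

Insert each entry of the permutation into P by Schensted row insertion, recording in Q the position of each new cell.

Insert 6: appended to row 1. P = [[6]].
Insert 2: 2 bumps 6 from row 1; 6 starts row 2. P = [[2], [6]].
Insert 1: 1 bumps 2 from row 1; 2 bumps 6 from row 2; 6 starts row 3. P = [[1], [2], [6]].
Insert 5: appended to row 1. P = [[1, 5], [2], [6]].
Insert 3: 3 bumps 5 from row 1; 5 appends to row 2. P = [[1, 3], [2, 5], [6]].
Insert 7: appended to row 1. P = [[1, 3, 7], [2, 5], [6]].
Insert 4: 4 bumps 7 from row 1; 7 appends to row 2. P = [[1, 3, 4], [2, 5, 7], [6]].

So P = [[1, 3, 4], [2, 5, 7], [6]], Q = [[1, 4, 6], [2, 5, 7], [3]].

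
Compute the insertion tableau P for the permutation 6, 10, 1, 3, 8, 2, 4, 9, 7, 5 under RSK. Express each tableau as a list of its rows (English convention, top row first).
Insert 6: appended to row 1. P = [[6]].
Insert 10: appended to row 1. P = [[6, 10]].
Insert 1: 1 bumps 6 from row 1; 6 starts row 2. P = [[1, 10], [6]].
Insert 3: 3 bumps 10 from row 1; 10 appends to row 2. P = [[1, 3], [6, 10]].
Insert 8: appended to row 1. P = [[1, 3, 8], [6, 10]].
Insert 2: 2 bumps 3 from row 1; 3 bumps 6 from row 2; 6 starts row 3. P = [[1, 2, 8], [3, 10], [6]].
Insert 4: 4 bumps 8 from row 1; 8 bumps 10 from row 2; 10 appends to row 3. P = [[1, 2, 4], [3, 8], [6, 10]].
Insert 9: appended to row 1. P = [[1, 2, 4, 9], [3, 8], [6, 10]].
Insert 7: 7 bumps 9 from row 1; 9 appends to row 2. P = [[1, 2, 4, 7], [3, 8, 9], [6, 10]].
Insert 5: 5 bumps 7 from row 1; 7 bumps 8 from row 2; 8 bumps 10 from row 3; 10 starts row 4. P = [[1, 2, 4, 5], [3, 7, 9], [6, 8], [10]].

So P = [[1, 2, 4, 5], [3, 7, 9], [6, 8], [10]].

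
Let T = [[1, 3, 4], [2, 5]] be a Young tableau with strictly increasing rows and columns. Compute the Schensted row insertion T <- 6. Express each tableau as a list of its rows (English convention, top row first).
6 is larger than every entry of row 1, so it is appended to row 1. The new tableau is [[1, 3, 4, 6], [2, 5]].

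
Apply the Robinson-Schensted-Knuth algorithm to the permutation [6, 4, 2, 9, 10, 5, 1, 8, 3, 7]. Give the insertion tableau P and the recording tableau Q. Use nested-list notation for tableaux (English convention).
P = [[1, 3, 7], [2, 5, 8], [4, 9, 10], [6]], Q = [[1, 4, 5], [2, 6, 8], [3, 9, 10], [7]]

Insert each entry of the permutation into P by Schensted row insertion, recording in Q the position of each new cell.

After inserting 6: P = [[6]].
After inserting 4: P = [[4], [6]].
After inserting 2: P = [[2], [4], [6]].
After inserting 9: P = [[2, 9], [4], [6]].
After inserting 10: P = [[2, 9, 10], [4], [6]].
After inserting 5: P = [[2, 5, 10], [4, 9], [6]].
After inserting 1: P = [[1, 5, 10], [2, 9], [4], [6]].
After inserting 8: P = [[1, 5, 8], [2, 9, 10], [4], [6]].
After inserting 3: P = [[1, 3, 8], [2, 5, 10], [4, 9], [6]].
After inserting 7: P = [[1, 3, 7], [2, 5, 8], [4, 9, 10], [6]].

So P = [[1, 3, 7], [2, 5, 8], [4, 9, 10], [6]], Q = [[1, 4, 5], [2, 6, 8], [3, 9, 10], [7]].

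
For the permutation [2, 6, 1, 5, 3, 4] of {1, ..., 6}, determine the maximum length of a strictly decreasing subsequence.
3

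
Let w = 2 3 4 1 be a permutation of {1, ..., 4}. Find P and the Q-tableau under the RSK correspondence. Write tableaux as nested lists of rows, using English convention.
P = [[1, 3, 4], [2]], Q = [[1, 2, 3], [4]]

Insert each entry of the permutation into P by Schensted row insertion, recording in Q the position of each new cell.

Insert 2: appended to row 1. P = [[2]].
Insert 3: appended to row 1. P = [[2, 3]].
Insert 4: appended to row 1. P = [[2, 3, 4]].
Insert 1: 1 bumps 2 from row 1; 2 starts row 2. P = [[1, 3, 4], [2]].

So P = [[1, 3, 4], [2]], Q = [[1, 2, 3], [4]].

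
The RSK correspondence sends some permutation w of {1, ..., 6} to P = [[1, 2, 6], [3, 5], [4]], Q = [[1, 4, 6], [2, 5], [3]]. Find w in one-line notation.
Reverse RSK: for i = n, n-1, ..., 1, locate i in Q, remove the corresponding corner cell from P, and reverse-bump its entry up through P; the value ejected from row 1 is w(i).

So w = 4 3 1 5 2 6.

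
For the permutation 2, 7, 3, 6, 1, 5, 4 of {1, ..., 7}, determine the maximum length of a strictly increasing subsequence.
3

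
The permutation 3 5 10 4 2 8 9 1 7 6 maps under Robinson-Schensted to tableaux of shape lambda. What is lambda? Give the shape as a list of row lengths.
[4, 2, 2, 2]

Row-insert each entry into an empty tableau.

After inserting 3: P = [[3]].
After inserting 5: P = [[3, 5]].
After inserting 10: P = [[3, 5, 10]].
After inserting 4: P = [[3, 4, 10], [5]].
After inserting 2: P = [[2, 4, 10], [3], [5]].
After inserting 8: P = [[2, 4, 8], [3, 10], [5]].
After inserting 9: P = [[2, 4, 8, 9], [3, 10], [5]].
After inserting 1: P = [[1, 4, 8, 9], [2, 10], [3], [5]].
After inserting 7: P = [[1, 4, 7, 9], [2, 8], [3, 10], [5]].
After inserting 6: P = [[1, 4, 6, 9], [2, 7], [3, 8], [5, 10]].

The final insertion tableau P = [[1, 4, 6, 9], [2, 7], [3, 8], [5, 10]] has shape [4, 2, 2, 2].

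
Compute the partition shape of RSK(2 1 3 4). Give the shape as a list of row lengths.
[3, 1]

RSK row insertion gives P = [[1, 3, 4], [2]], which has shape [3, 1].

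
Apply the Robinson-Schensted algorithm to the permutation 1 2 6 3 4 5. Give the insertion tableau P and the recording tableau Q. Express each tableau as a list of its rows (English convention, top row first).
P = [[1, 2, 3, 4, 5], [6]], Q = [[1, 2, 3, 5, 6], [4]]

Insert each entry of the permutation into P by Schensted row insertion, recording in Q the position of each new cell.

Insert 1: appended to row 1. P = [[1]], Q = [[1]].
Insert 2: appended to row 1. P = [[1, 2]], Q = [[1, 2]].
Insert 6: appended to row 1. P = [[1, 2, 6]], Q = [[1, 2, 3]].
Insert 3: 3 bumps 6 from row 1; 6 starts row 2. P = [[1, 2, 3], [6]], Q = [[1, 2, 3], [4]].
Insert 4: appended to row 1. P = [[1, 2, 3, 4], [6]], Q = [[1, 2, 3, 5], [4]].
Insert 5: appended to row 1. P = [[1, 2, 3, 4, 5], [6]], Q = [[1, 2, 3, 5, 6], [4]].

So P = [[1, 2, 3, 4, 5], [6]], Q = [[1, 2, 3, 5, 6], [4]].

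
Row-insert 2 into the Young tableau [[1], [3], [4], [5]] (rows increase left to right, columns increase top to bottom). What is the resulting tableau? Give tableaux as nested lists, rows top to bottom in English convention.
2 is larger than every entry of row 1, so it is appended to row 1. The new tableau is [[1, 2], [3], [4], [5]].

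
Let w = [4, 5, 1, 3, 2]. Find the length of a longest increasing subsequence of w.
2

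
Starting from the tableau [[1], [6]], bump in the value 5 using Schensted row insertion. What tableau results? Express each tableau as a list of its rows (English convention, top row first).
5 is larger than every entry of row 1, so it is appended to row 1. The new tableau is [[1, 5], [6]].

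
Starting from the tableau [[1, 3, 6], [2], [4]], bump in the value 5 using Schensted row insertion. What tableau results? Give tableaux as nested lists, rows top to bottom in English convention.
In row 1, 5 replaces 6 (the leftmost entry greater than 5); 6 is bumped to row 2. 6 is appended to row 2. The new tableau is [[1, 3, 5], [2, 6], [4]].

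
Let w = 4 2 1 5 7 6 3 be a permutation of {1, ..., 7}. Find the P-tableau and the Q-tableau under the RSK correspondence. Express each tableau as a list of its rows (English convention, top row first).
Insert each entry of the permutation into P by Schensted row insertion, recording in Q the position of each new cell.

After inserting 4: P = [[4]].
After inserting 2: P = [[2], [4]].
After inserting 1: P = [[1], [2], [4]].
After inserting 5: P = [[1, 5], [2], [4]].
After inserting 7: P = [[1, 5, 7], [2], [4]].
After inserting 6: P = [[1, 5, 6], [2, 7], [4]].
After inserting 3: P = [[1, 3, 6], [2, 5], [4, 7]].

So P = [[1, 3, 6], [2, 5], [4, 7]], Q = [[1, 4, 5], [2, 6], [3, 7]].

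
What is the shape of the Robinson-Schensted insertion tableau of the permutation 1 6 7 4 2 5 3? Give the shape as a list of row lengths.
[3, 2, 2]

RSK row insertion gives P = [[1, 2, 3], [4, 5], [6, 7]], which has shape [3, 2, 2].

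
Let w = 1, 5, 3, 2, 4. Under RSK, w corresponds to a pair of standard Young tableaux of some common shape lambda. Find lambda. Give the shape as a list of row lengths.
Row-insert each entry into an empty tableau.

After inserting 1: P = [[1]].
After inserting 5: P = [[1, 5]].
After inserting 3: P = [[1, 3], [5]].
After inserting 2: P = [[1, 2], [3], [5]].
After inserting 4: P = [[1, 2, 4], [3], [5]].

The final insertion tableau P = [[1, 2, 4], [3], [5]] has shape [3, 1, 1].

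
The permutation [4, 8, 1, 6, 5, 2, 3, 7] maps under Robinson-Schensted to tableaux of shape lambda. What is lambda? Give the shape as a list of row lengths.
RSK row insertion gives P = [[1, 2, 3, 7], [4, 5], [6], [8]], which has shape [4, 2, 1, 1].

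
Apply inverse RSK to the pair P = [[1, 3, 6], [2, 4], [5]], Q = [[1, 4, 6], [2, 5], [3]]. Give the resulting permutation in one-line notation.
Reverse the RSK construction: for i from n down to 1, find the cell of Q containing i, remove the entry at that cell from P, and reverse-bump it up through P; the value ejected from row 1 is w(i).

Step i=6: Q has 6 at row 1, column 3; remove that cell from P, ejecting 6. So w(6) = 6. P is now [[1, 3], [2, 4], [5]].
Step i=5: Q has 5 at row 2, column 2; remove 4 from row 2 of P and reverse-bump: 4 enters row 1 and ejects 3. So w(5) = 3. P is now [[1, 4], [2], [5]].
Step i=4: Q has 4 at row 1, column 2; remove that cell from P, ejecting 4. So w(4) = 4. P is now [[1], [2], [5]].
Step i=3: Q has 3 at row 3, column 1; remove 5 from row 3 of P and reverse-bump: 5 enters row 2 and ejects 2; 2 enters row 1 and ejects 1. So w(3) = 1. P is now [[2], [5]].
Step i=2: Q has 2 at row 2, column 1; remove 5 from row 2 of P and reverse-bump: 5 enters row 1 and ejects 2. So w(2) = 2. P is now [[5]].
Step i=1: Q has 1 at row 1, column 1; remove that cell from P, ejecting 5. So w(1) = 5. P is now [].

So w = 5 2 1 4 3 6.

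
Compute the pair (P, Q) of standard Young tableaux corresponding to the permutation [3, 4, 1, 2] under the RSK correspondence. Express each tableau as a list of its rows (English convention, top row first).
P = [[1, 2], [3, 4]], Q = [[1, 2], [3, 4]]

Insert each entry of the permutation into P by Schensted row insertion, recording in Q the position of each new cell.

After inserting 3: P = [[3]].
After inserting 4: P = [[3, 4]].
After inserting 1: P = [[1, 4], [3]].
After inserting 2: P = [[1, 2], [3, 4]].

So P = [[1, 2], [3, 4]], Q = [[1, 2], [3, 4]].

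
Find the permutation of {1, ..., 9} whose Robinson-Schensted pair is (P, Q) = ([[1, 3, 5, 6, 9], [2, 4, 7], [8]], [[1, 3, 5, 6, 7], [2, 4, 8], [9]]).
Reverse the RSK construction: for i from n down to 1, find the cell of Q containing i, remove the entry at that cell from P, and reverse-bump it up through P; the value ejected from row 1 is w(i).

Step i=9: Q has 9 at row 3, column 1; remove 8 from row 3 of P and reverse-bump: 8 enters row 2 and ejects 7; 7 enters row 1 and ejects 6. So w(9) = 6. P is now [[1, 3, 5, 7, 9], [2, 4, 8]].
Step i=8: Q has 8 at row 2, column 3; remove 8 from row 2 of P and reverse-bump: 8 enters row 1 and ejects 7. So w(8) = 7. P is now [[1, 3, 5, 8, 9], [2, 4]].
Step i=7: Q has 7 at row 1, column 5; remove that cell from P, ejecting 9. So w(7) = 9. P is now [[1, 3, 5, 8], [2, 4]].
Step i=6: Q has 6 at row 1, column 4; remove that cell from P, ejecting 8. So w(6) = 8. P is now [[1, 3, 5], [2, 4]].
Step i=5: Q has 5 at row 1, column 3; remove that cell from P, ejecting 5. So w(5) = 5. P is now [[1, 3], [2, 4]].
Step i=4: Q has 4 at row 2, column 2; remove 4 from row 2 of P and reverse-bump: 4 enters row 1 and ejects 3. So w(4) = 3. P is now [[1, 4], [2]].
Step i=3: Q has 3 at row 1, column 2; remove that cell from P, ejecting 4. So w(3) = 4. P is now [[1], [2]].
Step i=2: Q has 2 at row 2, column 1; remove 2 from row 2 of P and reverse-bump: 2 enters row 1 and ejects 1. So w(2) = 1. P is now [[2]].
Step i=1: Q has 1 at row 1, column 1; remove that cell from P, ejecting 2. So w(1) = 2. P is now [].

So w = 2 1 4 3 5 8 9 7 6.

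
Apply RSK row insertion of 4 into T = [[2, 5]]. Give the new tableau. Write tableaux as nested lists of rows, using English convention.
[[2, 4], [5]]

In row 1, 4 replaces 5 (the leftmost entry greater than 4); 5 is bumped to row 2. 5 starts a new row 2. The new tableau is [[2, 4], [5]].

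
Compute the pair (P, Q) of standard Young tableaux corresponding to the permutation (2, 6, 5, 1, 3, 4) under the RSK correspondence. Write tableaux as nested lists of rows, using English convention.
Insert each entry of the permutation into P by Schensted row insertion, recording in Q the position of each new cell.

Insert 2: appended to row 1. P = [[2]].
Insert 6: appended to row 1. P = [[2, 6]].
Insert 5: 5 bumps 6 from row 1; 6 starts row 2. P = [[2, 5], [6]].
Insert 1: 1 bumps 2 from row 1; 2 bumps 6 from row 2; 6 starts row 3. P = [[1, 5], [2], [6]].
Insert 3: 3 bumps 5 from row 1; 5 appends to row 2. P = [[1, 3], [2, 5], [6]].
Insert 4: appended to row 1. P = [[1, 3, 4], [2, 5], [6]].

So P = [[1, 3, 4], [2, 5], [6]], Q = [[1, 2, 6], [3, 5], [4]].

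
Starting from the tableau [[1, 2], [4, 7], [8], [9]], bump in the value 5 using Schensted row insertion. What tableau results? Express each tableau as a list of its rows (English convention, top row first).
[[1, 2, 5], [4, 7], [8], [9]]

5 is larger than every entry of row 1, so it is appended to row 1. The new tableau is [[1, 2, 5], [4, 7], [8], [9]].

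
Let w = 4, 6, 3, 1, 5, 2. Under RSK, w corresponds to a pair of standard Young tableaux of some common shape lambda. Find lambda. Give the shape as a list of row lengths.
RSK row insertion gives P = [[1, 2], [3, 5], [4, 6]], which has shape [2, 2, 2].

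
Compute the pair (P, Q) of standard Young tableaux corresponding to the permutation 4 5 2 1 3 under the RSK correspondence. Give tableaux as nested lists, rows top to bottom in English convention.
Insert each entry of the permutation into P by Schensted row insertion, recording in Q the position of each new cell.

Insert 4: appended to row 1. P = [[4]].
Insert 5: appended to row 1. P = [[4, 5]].
Insert 2: 2 bumps 4 from row 1; 4 starts row 2. P = [[2, 5], [4]].
Insert 1: 1 bumps 2 from row 1; 2 bumps 4 from row 2; 4 starts row 3. P = [[1, 5], [2], [4]].
Insert 3: 3 bumps 5 from row 1; 5 appends to row 2. P = [[1, 3], [2, 5], [4]].

So P = [[1, 3], [2, 5], [4]], Q = [[1, 2], [3, 5], [4]].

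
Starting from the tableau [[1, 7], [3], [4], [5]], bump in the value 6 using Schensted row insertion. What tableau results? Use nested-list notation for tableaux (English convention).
In row 1, 6 replaces 7 (the leftmost entry greater than 6); 7 is bumped to row 2. 7 is appended to row 2. The new tableau is [[1, 6], [3, 7], [4], [5]].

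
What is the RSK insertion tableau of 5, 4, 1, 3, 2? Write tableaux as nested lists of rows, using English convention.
Insert 5: appended to row 1. P = [[5]].
Insert 4: 4 bumps 5 from row 1; 5 starts row 2. P = [[4], [5]].
Insert 1: 1 bumps 4 from row 1; 4 bumps 5 from row 2; 5 starts row 3. P = [[1], [4], [5]].
Insert 3: appended to row 1. P = [[1, 3], [4], [5]].
Insert 2: 2 bumps 3 from row 1; 3 bumps 4 from row 2; 4 bumps 5 from row 3; 5 starts row 4. P = [[1, 2], [3], [4], [5]].

So P = [[1, 2], [3], [4], [5]].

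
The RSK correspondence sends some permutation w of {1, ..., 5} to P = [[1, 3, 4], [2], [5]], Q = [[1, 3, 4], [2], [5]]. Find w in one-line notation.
5 2 3 4 1

Reverse the RSK construction: for i from n down to 1, find the cell of Q containing i, remove the entry at that cell from P, and reverse-bump it up through P; the value ejected from row 1 is w(i).

Step i=5: Q has 5 at row 3, column 1; remove 5 from row 3 of P and reverse-bump: 5 enters row 2 and ejects 2; 2 enters row 1 and ejects 1. So w(5) = 1. P is now [[2, 3, 4], [5]].
Step i=4: Q has 4 at row 1, column 3; remove that cell from P, ejecting 4. So w(4) = 4. P is now [[2, 3], [5]].
Step i=3: Q has 3 at row 1, column 2; remove that cell from P, ejecting 3. So w(3) = 3. P is now [[2], [5]].
Step i=2: Q has 2 at row 2, column 1; remove 5 from row 2 of P and reverse-bump: 5 enters row 1 and ejects 2. So w(2) = 2. P is now [[5]].
Step i=1: Q has 1 at row 1, column 1; remove that cell from P, ejecting 5. So w(1) = 5. P is now [].

So w = 5 2 3 4 1.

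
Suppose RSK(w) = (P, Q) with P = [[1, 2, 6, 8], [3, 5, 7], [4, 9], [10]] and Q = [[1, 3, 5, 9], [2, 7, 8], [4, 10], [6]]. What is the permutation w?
Reverse the RSK construction: for i from n down to 1, find the cell of Q containing i, remove the entry at that cell from P, and reverse-bump it up through P; the value ejected from row 1 is w(i).

Step i=10: Q has 10 at row 3, column 2; remove 9 from row 3 of P and reverse-bump: 9 enters row 2 and ejects 7; 7 enters row 1 and ejects 6. So w(10) = 6. P is now [[1, 2, 7, 8], [3, 5, 9], [4], [10]].
Step i=9: Q has 9 at row 1, column 4; remove that cell from P, ejecting 8. So w(9) = 8. P is now [[1, 2, 7], [3, 5, 9], [4], [10]].
Step i=8: Q has 8 at row 2, column 3; remove 9 from row 2 of P and reverse-bump: 9 enters row 1 and ejects 7. So w(8) = 7. P is now [[1, 2, 9], [3, 5], [4], [10]].
Step i=7: Q has 7 at row 2, column 2; remove 5 from row 2 of P and reverse-bump: 5 enters row 1 and ejects 2. So w(7) = 2. P is now [[1, 5, 9], [3], [4], [10]].
Step i=6: Q has 6 at row 4, column 1; remove 10 from row 4 of P and reverse-bump: 10 enters row 3 and ejects 4; 4 enters row 2 and ejects 3; 3 enters row 1 and ejects 1. So w(6) = 1. P is now [[3, 5, 9], [4], [10]].
Step i=5: Q has 5 at row 1, column 3; remove that cell from P, ejecting 9. So w(5) = 9. P is now [[3, 5], [4], [10]].
Step i=4: Q has 4 at row 3, column 1; remove 10 from row 3 of P and reverse-bump: 10 enters row 2 and ejects 4; 4 enters row 1 and ejects 3. So w(4) = 3. P is now [[4, 5], [10]].
Step i=3: Q has 3 at row 1, column 2; remove that cell from P, ejecting 5. So w(3) = 5. P is now [[4], [10]].
Step i=2: Q has 2 at row 2, column 1; remove 10 from row 2 of P and reverse-bump: 10 enters row 1 and ejects 4. So w(2) = 4. P is now [[10]].
Step i=1: Q has 1 at row 1, column 1; remove that cell from P, ejecting 10. So w(1) = 10. P is now [].

So w = 10 4 5 3 9 1 2 7 8 6.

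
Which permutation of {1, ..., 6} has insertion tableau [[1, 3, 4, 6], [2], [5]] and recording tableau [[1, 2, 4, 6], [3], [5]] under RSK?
Reverse the RSK construction: for i from n down to 1, find the cell of Q containing i, remove the entry at that cell from P, and reverse-bump it up through P; the value ejected from row 1 is w(i).

Step i=6: Q has 6 at row 1, column 4; remove that cell from P, ejecting 6. So w(6) = 6. P is now [[1, 3, 4], [2], [5]].
Step i=5: Q has 5 at row 3, column 1; remove 5 from row 3 of P and reverse-bump: 5 enters row 2 and ejects 2; 2 enters row 1 and ejects 1. So w(5) = 1. P is now [[2, 3, 4], [5]].
Step i=4: Q has 4 at row 1, column 3; remove that cell from P, ejecting 4. So w(4) = 4. P is now [[2, 3], [5]].
Step i=3: Q has 3 at row 2, column 1; remove 5 from row 2 of P and reverse-bump: 5 enters row 1 and ejects 3. So w(3) = 3. P is now [[2, 5]].
Step i=2: Q has 2 at row 1, column 2; remove that cell from P, ejecting 5. So w(2) = 5. P is now [[2]].
Step i=1: Q has 1 at row 1, column 1; remove that cell from P, ejecting 2. So w(1) = 2. P is now [].

So w = 2 5 3 4 1 6.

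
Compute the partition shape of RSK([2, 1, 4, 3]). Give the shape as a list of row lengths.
[2, 2]

Row-insert each entry into an empty tableau.

After inserting 2: P = [[2]].
After inserting 1: P = [[1], [2]].
After inserting 4: P = [[1, 4], [2]].
After inserting 3: P = [[1, 3], [2, 4]].

The final insertion tableau P = [[1, 3], [2, 4]] has shape [2, 2].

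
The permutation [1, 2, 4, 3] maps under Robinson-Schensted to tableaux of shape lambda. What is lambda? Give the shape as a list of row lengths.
[3, 1]

Row-insert each entry into an empty tableau.

After inserting 1: P = [[1]].
After inserting 2: P = [[1, 2]].
After inserting 4: P = [[1, 2, 4]].
After inserting 3: P = [[1, 2, 3], [4]].

The final insertion tableau P = [[1, 2, 3], [4]] has shape [3, 1].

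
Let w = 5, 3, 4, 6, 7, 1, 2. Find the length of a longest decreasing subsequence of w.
3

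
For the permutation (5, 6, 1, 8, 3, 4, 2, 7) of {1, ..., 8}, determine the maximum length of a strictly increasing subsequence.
4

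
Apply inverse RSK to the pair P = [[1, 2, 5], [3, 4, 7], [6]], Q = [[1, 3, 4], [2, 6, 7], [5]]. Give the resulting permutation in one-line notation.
6 3 4 7 1 2 5

Reverse the RSK construction: for i from n down to 1, find the cell of Q containing i, remove the entry at that cell from P, and reverse-bump it up through P; the value ejected from row 1 is w(i).

Step i=7: Q has 7 at row 2, column 3; remove 7 from row 2 of P and reverse-bump: 7 enters row 1 and ejects 5. So w(7) = 5. P is now [[1, 2, 7], [3, 4], [6]].
Step i=6: Q has 6 at row 2, column 2; remove 4 from row 2 of P and reverse-bump: 4 enters row 1 and ejects 2. So w(6) = 2. P is now [[1, 4, 7], [3], [6]].
Step i=5: Q has 5 at row 3, column 1; remove 6 from row 3 of P and reverse-bump: 6 enters row 2 and ejects 3; 3 enters row 1 and ejects 1. So w(5) = 1. P is now [[3, 4, 7], [6]].
Step i=4: Q has 4 at row 1, column 3; remove that cell from P, ejecting 7. So w(4) = 7. P is now [[3, 4], [6]].
Step i=3: Q has 3 at row 1, column 2; remove that cell from P, ejecting 4. So w(3) = 4. P is now [[3], [6]].
Step i=2: Q has 2 at row 2, column 1; remove 6 from row 2 of P and reverse-bump: 6 enters row 1 and ejects 3. So w(2) = 3. P is now [[6]].
Step i=1: Q has 1 at row 1, column 1; remove that cell from P, ejecting 6. So w(1) = 6. P is now [].

So w = 6 3 4 7 1 2 5.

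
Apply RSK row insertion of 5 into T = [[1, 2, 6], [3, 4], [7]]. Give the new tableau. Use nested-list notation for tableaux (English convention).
[[1, 2, 5], [3, 4, 6], [7]]

In row 1, 5 replaces 6 (the leftmost entry greater than 5); 6 is bumped to row 2. 6 is appended to row 2. The new tableau is [[1, 2, 5], [3, 4, 6], [7]].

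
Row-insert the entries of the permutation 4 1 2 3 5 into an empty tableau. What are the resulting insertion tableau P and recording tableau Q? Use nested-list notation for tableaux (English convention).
Insert each entry of the permutation into P by Schensted row insertion, recording in Q the position of each new cell.

Insert 4: appended to row 1. P = [[4]].
Insert 1: 1 bumps 4 from row 1; 4 starts row 2. P = [[1], [4]].
Insert 2: appended to row 1. P = [[1, 2], [4]].
Insert 3: appended to row 1. P = [[1, 2, 3], [4]].
Insert 5: appended to row 1. P = [[1, 2, 3, 5], [4]].

So P = [[1, 2, 3, 5], [4]], Q = [[1, 3, 4, 5], [2]].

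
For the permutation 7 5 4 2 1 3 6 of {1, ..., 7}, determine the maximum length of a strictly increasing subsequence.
3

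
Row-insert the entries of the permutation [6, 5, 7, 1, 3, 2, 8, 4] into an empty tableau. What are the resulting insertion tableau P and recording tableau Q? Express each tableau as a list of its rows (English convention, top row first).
Insert each entry of the permutation into P by Schensted row insertion, recording in Q the position of each new cell.

After inserting 6: P = [[6]].
After inserting 5: P = [[5], [6]].
After inserting 7: P = [[5, 7], [6]].
After inserting 1: P = [[1, 7], [5], [6]].
After inserting 3: P = [[1, 3], [5, 7], [6]].
After inserting 2: P = [[1, 2], [3, 7], [5], [6]].
After inserting 8: P = [[1, 2, 8], [3, 7], [5], [6]].
After inserting 4: P = [[1, 2, 4], [3, 7, 8], [5], [6]].

So P = [[1, 2, 4], [3, 7, 8], [5], [6]], Q = [[1, 3, 7], [2, 5, 8], [4], [6]].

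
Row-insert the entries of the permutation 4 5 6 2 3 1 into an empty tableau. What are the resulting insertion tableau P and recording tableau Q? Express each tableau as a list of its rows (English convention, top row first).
P = [[1, 3, 6], [2, 5], [4]], Q = [[1, 2, 3], [4, 5], [6]]

Insert each entry of the permutation into P by Schensted row insertion, recording in Q the position of each new cell.

Insert 4: appended to row 1. P = [[4]].
Insert 5: appended to row 1. P = [[4, 5]].
Insert 6: appended to row 1. P = [[4, 5, 6]].
Insert 2: 2 bumps 4 from row 1; 4 starts row 2. P = [[2, 5, 6], [4]].
Insert 3: 3 bumps 5 from row 1; 5 appends to row 2. P = [[2, 3, 6], [4, 5]].
Insert 1: 1 bumps 2 from row 1; 2 bumps 4 from row 2; 4 starts row 3. P = [[1, 3, 6], [2, 5], [4]].

So P = [[1, 3, 6], [2, 5], [4]], Q = [[1, 2, 3], [4, 5], [6]].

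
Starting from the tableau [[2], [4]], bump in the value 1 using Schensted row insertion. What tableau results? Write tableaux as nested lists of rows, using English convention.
In row 1, 1 replaces 2 (the leftmost entry greater than 1); 2 is bumped to row 2. In row 2, 2 replaces 4 (the leftmost entry greater than 2); 4 is bumped to row 3. 4 starts a new row 3. The new tableau is [[1], [2], [4]].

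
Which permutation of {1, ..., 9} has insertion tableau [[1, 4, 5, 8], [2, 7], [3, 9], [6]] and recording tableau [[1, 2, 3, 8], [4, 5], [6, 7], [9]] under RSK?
Reverse the RSK construction: for i from n down to 1, find the cell of Q containing i, remove the entry at that cell from P, and reverse-bump it up through P; the value ejected from row 1 is w(i).

Step i=9: Q has 9 at row 4, column 1; remove 6 from row 4 of P and reverse-bump: 6 enters row 3 and ejects 3; 3 enters row 2 and ejects 2; 2 enters row 1 and ejects 1. So w(9) = 1. P is now [[2, 4, 5, 8], [3, 7], [6, 9]].
Step i=8: Q has 8 at row 1, column 4; remove that cell from P, ejecting 8. So w(8) = 8. P is now [[2, 4, 5], [3, 7], [6, 9]].
Step i=7: Q has 7 at row 3, column 2; remove 9 from row 3 of P and reverse-bump: 9 enters row 2 and ejects 7; 7 enters row 1 and ejects 5. So w(7) = 5. P is now [[2, 4, 7], [3, 9], [6]].
Step i=6: Q has 6 at row 3, column 1; remove 6 from row 3 of P and reverse-bump: 6 enters row 2 and ejects 3; 3 enters row 1 and ejects 2. So w(6) = 2. P is now [[3, 4, 7], [6, 9]].
Step i=5: Q has 5 at row 2, column 2; remove 9 from row 2 of P and reverse-bump: 9 enters row 1 and ejects 7. So w(5) = 7. P is now [[3, 4, 9], [6]].
Step i=4: Q has 4 at row 2, column 1; remove 6 from row 2 of P and reverse-bump: 6 enters row 1 and ejects 4. So w(4) = 4. P is now [[3, 6, 9]].
Step i=3: Q has 3 at row 1, column 3; remove that cell from P, ejecting 9. So w(3) = 9. P is now [[3, 6]].
Step i=2: Q has 2 at row 1, column 2; remove that cell from P, ejecting 6. So w(2) = 6. P is now [[3]].
Step i=1: Q has 1 at row 1, column 1; remove that cell from P, ejecting 3. So w(1) = 3. P is now [].

So w = 3 6 9 4 7 2 5 8 1.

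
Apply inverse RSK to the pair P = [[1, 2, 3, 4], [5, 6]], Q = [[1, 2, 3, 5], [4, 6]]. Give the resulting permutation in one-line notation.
1 2 5 3 6 4

Reverse RSK: for i = n, n-1, ..., 1, locate i in Q, remove the corresponding corner cell from P, and reverse-bump its entry up through P; the value ejected from row 1 is w(i).

So w = 1 2 5 3 6 4.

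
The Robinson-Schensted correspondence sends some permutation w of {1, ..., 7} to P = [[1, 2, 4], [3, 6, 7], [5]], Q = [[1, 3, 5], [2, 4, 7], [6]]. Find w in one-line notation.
5 1 6 3 7 2 4

Reverse the RSK construction: for i from n down to 1, find the cell of Q containing i, remove the entry at that cell from P, and reverse-bump it up through P; the value ejected from row 1 is w(i).

Step i=7: Q has 7 at row 2, column 3; remove 7 from row 2 of P and reverse-bump: 7 enters row 1 and ejects 4. So w(7) = 4. P is now [[1, 2, 7], [3, 6], [5]].
Step i=6: Q has 6 at row 3, column 1; remove 5 from row 3 of P and reverse-bump: 5 enters row 2 and ejects 3; 3 enters row 1 and ejects 2. So w(6) = 2. P is now [[1, 3, 7], [5, 6]].
Step i=5: Q has 5 at row 1, column 3; remove that cell from P, ejecting 7. So w(5) = 7. P is now [[1, 3], [5, 6]].
Step i=4: Q has 4 at row 2, column 2; remove 6 from row 2 of P and reverse-bump: 6 enters row 1 and ejects 3. So w(4) = 3. P is now [[1, 6], [5]].
Step i=3: Q has 3 at row 1, column 2; remove that cell from P, ejecting 6. So w(3) = 6. P is now [[1], [5]].
Step i=2: Q has 2 at row 2, column 1; remove 5 from row 2 of P and reverse-bump: 5 enters row 1 and ejects 1. So w(2) = 1. P is now [[5]].
Step i=1: Q has 1 at row 1, column 1; remove that cell from P, ejecting 5. So w(1) = 5. P is now [].

So w = 5 1 6 3 7 2 4.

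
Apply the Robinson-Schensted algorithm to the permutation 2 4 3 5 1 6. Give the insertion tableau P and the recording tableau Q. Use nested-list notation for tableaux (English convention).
Insert each entry of the permutation into P by Schensted row insertion, recording in Q the position of each new cell.

Insert 2: appended to row 1. P = [[2]].
Insert 4: appended to row 1. P = [[2, 4]].
Insert 3: 3 bumps 4 from row 1; 4 starts row 2. P = [[2, 3], [4]].
Insert 5: appended to row 1. P = [[2, 3, 5], [4]].
Insert 1: 1 bumps 2 from row 1; 2 bumps 4 from row 2; 4 starts row 3. P = [[1, 3, 5], [2], [4]].
Insert 6: appended to row 1. P = [[1, 3, 5, 6], [2], [4]].

So P = [[1, 3, 5, 6], [2], [4]], Q = [[1, 2, 4, 6], [3], [5]].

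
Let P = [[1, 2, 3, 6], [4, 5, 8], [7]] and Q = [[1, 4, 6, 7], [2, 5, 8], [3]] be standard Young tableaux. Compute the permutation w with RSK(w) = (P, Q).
Reverse the RSK construction: for i from n down to 1, find the cell of Q containing i, remove the entry at that cell from P, and reverse-bump it up through P; the value ejected from row 1 is w(i).

Step i=8: Q has 8 at row 2, column 3; remove 8 from row 2 of P and reverse-bump: 8 enters row 1 and ejects 6. So w(8) = 6. P is now [[1, 2, 3, 8], [4, 5], [7]].
Step i=7: Q has 7 at row 1, column 4; remove that cell from P, ejecting 8. So w(7) = 8. P is now [[1, 2, 3], [4, 5], [7]].
Step i=6: Q has 6 at row 1, column 3; remove that cell from P, ejecting 3. So w(6) = 3. P is now [[1, 2], [4, 5], [7]].
Step i=5: Q has 5 at row 2, column 2; remove 5 from row 2 of P and reverse-bump: 5 enters row 1 and ejects 2. So w(5) = 2. P is now [[1, 5], [4], [7]].
Step i=4: Q has 4 at row 1, column 2; remove that cell from P, ejecting 5. So w(4) = 5. P is now [[1], [4], [7]].
Step i=3: Q has 3 at row 3, column 1; remove 7 from row 3 of P and reverse-bump: 7 enters row 2 and ejects 4; 4 enters row 1 and ejects 1. So w(3) = 1. P is now [[4], [7]].
Step i=2: Q has 2 at row 2, column 1; remove 7 from row 2 of P and reverse-bump: 7 enters row 1 and ejects 4. So w(2) = 4. P is now [[7]].
Step i=1: Q has 1 at row 1, column 1; remove that cell from P, ejecting 7. So w(1) = 7. P is now [].

So w = 7 4 1 5 2 3 8 6.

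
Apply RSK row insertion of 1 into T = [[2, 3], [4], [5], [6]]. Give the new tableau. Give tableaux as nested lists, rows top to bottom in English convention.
In row 1, 1 replaces 2 (the leftmost entry greater than 1); 2 is bumped to row 2. In row 2, 2 replaces 4 (the leftmost entry greater than 2); 4 is bumped to row 3. In row 3, 4 replaces 5 (the leftmost entry greater than 4); 5 is bumped to row 4. In row 4, 5 replaces 6 (the leftmost entry greater than 5); 6 is bumped to row 5. 6 starts a new row 5. The new tableau is [[1, 3], [2], [4], [5], [6]].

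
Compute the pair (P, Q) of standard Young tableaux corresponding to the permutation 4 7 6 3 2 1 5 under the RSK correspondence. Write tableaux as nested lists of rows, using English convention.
P = [[1, 5], [2, 6], [3], [4], [7]], Q = [[1, 2], [3, 7], [4], [5], [6]]

Insert each entry of the permutation into P by Schensted row insertion, recording in Q the position of each new cell.

After inserting 4: P = [[4]].
After inserting 7: P = [[4, 7]].
After inserting 6: P = [[4, 6], [7]].
After inserting 3: P = [[3, 6], [4], [7]].
After inserting 2: P = [[2, 6], [3], [4], [7]].
After inserting 1: P = [[1, 6], [2], [3], [4], [7]].
After inserting 5: P = [[1, 5], [2, 6], [3], [4], [7]].

So P = [[1, 5], [2, 6], [3], [4], [7]], Q = [[1, 2], [3, 7], [4], [5], [6]].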